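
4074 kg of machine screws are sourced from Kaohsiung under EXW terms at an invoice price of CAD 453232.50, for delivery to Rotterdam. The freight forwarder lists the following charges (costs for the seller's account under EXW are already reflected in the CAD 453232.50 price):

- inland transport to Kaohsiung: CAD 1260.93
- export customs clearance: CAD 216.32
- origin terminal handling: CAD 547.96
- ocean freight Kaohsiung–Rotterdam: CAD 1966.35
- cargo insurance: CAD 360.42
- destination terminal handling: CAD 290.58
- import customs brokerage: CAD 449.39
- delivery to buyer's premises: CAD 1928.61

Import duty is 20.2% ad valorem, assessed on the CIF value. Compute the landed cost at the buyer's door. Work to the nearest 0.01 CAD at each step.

Total landed cost: CAD 552685.12

EXW: the seller makes goods available at their premises; the buyer bears all onward costs.
CIF value = EXW price + inland to port + export clearance + origin terminal + freight + insurance = 453232.50 + 1260.93 + 216.32 + 547.96 + 1966.35 + 360.42 = 457584.48
Import duty = 457584.48 × 20.2% = 92432.06
Buyer bears: inland to port 1260.93 + export clearance 216.32 + origin terminal 547.96 + freight 1966.35 + insurance 360.42 + destination terminal 290.58 + brokerage 449.39 + delivery 1928.61 + duty 92432.06 = 99452.62
Landed cost = invoice 453232.50 + 99452.62 = 552685.12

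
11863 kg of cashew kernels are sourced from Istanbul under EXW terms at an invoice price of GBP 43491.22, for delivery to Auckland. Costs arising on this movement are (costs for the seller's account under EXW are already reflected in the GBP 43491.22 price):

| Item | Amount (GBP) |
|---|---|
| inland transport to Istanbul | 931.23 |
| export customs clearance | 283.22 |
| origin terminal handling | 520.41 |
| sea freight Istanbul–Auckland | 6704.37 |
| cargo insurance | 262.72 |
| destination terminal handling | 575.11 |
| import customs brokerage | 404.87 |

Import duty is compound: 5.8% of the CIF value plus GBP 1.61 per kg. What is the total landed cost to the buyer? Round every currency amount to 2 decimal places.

EXW: the seller makes goods available at their premises; the buyer bears all onward costs.
CIF value = EXW price + inland to port + export clearance + origin terminal + freight + insurance = 43491.22 + 931.23 + 283.22 + 520.41 + 6704.37 + 262.72 = 52193.17
Ad valorem component: 52193.17 × 5.8% = 3027.20
Specific component: 11863 × 1.61 = 19099.43
Import duty = 3027.20 + 19099.43 = 22126.63
Buyer bears: inland to port 931.23 + export clearance 283.22 + origin terminal 520.41 + freight 6704.37 + insurance 262.72 + destination terminal 575.11 + brokerage 404.87 + duty 22126.63 = 31808.56
Landed cost = invoice 43491.22 + 31808.56 = 75299.78

Total landed cost: GBP 75299.78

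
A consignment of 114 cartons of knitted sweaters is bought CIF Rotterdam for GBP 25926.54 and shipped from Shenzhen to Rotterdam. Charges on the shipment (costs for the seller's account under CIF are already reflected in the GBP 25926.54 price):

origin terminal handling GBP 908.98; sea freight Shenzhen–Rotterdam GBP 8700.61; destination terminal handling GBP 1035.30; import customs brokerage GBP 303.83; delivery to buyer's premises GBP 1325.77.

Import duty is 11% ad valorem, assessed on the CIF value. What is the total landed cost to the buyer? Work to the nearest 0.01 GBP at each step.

Total landed cost: GBP 31443.36

CIF: the seller pays costs through ocean freight and marine insurance to the destination port.
Already in the invoice (seller's account under CIF): origin terminal, freight — exclude.
The CIF price already equals the CIF value: 25926.54
Import duty = 25926.54 × 11% = 2851.92
Buyer bears: destination terminal 1035.30 + brokerage 303.83 + delivery 1325.77 + duty 2851.92 = 5516.82
Landed cost = invoice 25926.54 + 5516.82 = 31443.36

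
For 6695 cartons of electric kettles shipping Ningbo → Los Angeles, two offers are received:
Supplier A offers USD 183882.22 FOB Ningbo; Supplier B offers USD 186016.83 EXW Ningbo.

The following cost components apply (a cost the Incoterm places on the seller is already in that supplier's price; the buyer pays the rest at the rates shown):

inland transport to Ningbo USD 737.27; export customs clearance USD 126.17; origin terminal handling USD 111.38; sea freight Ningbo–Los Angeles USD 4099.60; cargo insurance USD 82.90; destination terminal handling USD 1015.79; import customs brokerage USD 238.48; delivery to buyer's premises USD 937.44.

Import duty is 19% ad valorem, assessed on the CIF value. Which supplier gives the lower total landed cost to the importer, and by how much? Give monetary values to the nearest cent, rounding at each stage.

Supplier A is cheaper by USD 3700.22

Supplier A (FOB):
CIF value = FOB price + freight + insurance = 183882.22 + 4099.60 + 82.90 = 188064.72
Import duty = 188064.72 × 19% = 35732.30
Buyer bears (A): 4099.60 + 82.90 + 1015.79 + 238.48 + 937.44 = 6374.21
Landed cost (A) = invoice 183882.22 + 6374.21 + duty 35732.30 = 225988.73
Supplier B (EXW):
CIF value = EXW price + inland to port + export clearance + origin terminal + freight + insurance = 186016.83 + 737.27 + 126.17 + 111.38 + 4099.60 + 82.90 = 191174.15
Import duty = 191174.15 × 19% = 36323.09
Buyer bears (B): 737.27 + 126.17 + 111.38 + 4099.60 + 82.90 + 1015.79 + 238.48 + 937.44 = 7349.03
Landed cost (B) = invoice 186016.83 + 7349.03 + duty 36323.09 = 229688.95
Difference = |225988.73 − 229688.95| = 3700.22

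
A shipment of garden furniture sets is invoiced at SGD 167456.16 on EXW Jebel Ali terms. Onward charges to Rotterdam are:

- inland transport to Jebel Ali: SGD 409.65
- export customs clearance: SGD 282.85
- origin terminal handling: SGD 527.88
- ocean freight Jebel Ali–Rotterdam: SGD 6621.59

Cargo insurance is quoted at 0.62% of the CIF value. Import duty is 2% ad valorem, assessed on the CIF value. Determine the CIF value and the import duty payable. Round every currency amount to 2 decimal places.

CIF value: SGD 176391.76; import duty: SGD 3527.84

Let C be the CIF value. C = EXW price + pre-shipment costs + freight + 0.62% × C
C − 0.62% × C = 167456.16 + 409.65 + 282.85 + 527.88 + 6621.59
0.9938 × C = 175298.13
C = 175298.13 / 0.9938 = 176391.76
Insurance premium = 0.62% × 176391.76 = 1093.63
Import duty = 176391.76 × 2% = 3527.84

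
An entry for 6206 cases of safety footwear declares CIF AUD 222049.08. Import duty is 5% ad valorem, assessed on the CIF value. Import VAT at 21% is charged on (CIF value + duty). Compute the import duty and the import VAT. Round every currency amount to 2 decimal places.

Import duty: AUD 11102.45; import VAT: AUD 48961.82

Import duty = 222049.08 × 5% = 11102.45
VAT base = CIF + duty = 222049.08 + 11102.45 = 233151.53
Import VAT = 233151.53 × 21% = 48961.82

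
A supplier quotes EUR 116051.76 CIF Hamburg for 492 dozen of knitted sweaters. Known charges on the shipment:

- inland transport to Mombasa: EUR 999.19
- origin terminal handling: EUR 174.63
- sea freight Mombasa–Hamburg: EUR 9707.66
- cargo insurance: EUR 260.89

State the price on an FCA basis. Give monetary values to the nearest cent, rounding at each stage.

FCA price: EUR 105908.58

Not relevant to the conversion: inland to port — on the seller under both CIF and FCA; already in the CIF price and stays in the FCA price.
From CIF to FCA, the seller no longer bears: origin terminal, freight, insurance.
FCA price = 116051.76 − 174.63 − 9707.66 − 260.89 = 105908.58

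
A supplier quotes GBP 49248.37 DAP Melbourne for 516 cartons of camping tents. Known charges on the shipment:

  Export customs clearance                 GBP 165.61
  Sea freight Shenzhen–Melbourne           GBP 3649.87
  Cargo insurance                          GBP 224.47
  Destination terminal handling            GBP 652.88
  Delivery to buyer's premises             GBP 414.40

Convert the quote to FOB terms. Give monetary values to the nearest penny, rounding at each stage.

Not relevant to the conversion: export clearance — on the seller under both DAP and FOB; already in the DAP price and stays in the FOB price.
From DAP to FOB, the seller no longer bears: freight, insurance, destination terminal, delivery.
FOB price = 49248.37 − 3649.87 − 224.47 − 652.88 − 414.40 = 44306.75

FOB price: GBP 44306.75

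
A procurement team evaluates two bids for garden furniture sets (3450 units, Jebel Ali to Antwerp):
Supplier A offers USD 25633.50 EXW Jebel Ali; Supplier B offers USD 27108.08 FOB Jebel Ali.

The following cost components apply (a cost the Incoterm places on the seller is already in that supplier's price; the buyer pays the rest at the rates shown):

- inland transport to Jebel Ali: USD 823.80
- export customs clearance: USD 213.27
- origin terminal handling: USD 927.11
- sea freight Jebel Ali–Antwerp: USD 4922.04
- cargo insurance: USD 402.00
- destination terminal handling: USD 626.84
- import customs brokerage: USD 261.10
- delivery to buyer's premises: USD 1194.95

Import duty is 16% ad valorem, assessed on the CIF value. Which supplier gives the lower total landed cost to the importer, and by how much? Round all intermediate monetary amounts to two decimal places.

Supplier B is cheaper by USD 567.94

Supplier A (EXW):
CIF value = EXW price + inland to port + export clearance + origin terminal + freight + insurance = 25633.50 + 823.80 + 213.27 + 927.11 + 4922.04 + 402.00 = 32921.72
Import duty = 32921.72 × 16% = 5267.48
Buyer bears (A): 823.80 + 213.27 + 927.11 + 4922.04 + 402.00 + 626.84 + 261.10 + 1194.95 = 9371.11
Landed cost (A) = invoice 25633.50 + 9371.11 + duty 5267.48 = 40272.09
Supplier B (FOB):
CIF value = FOB price + freight + insurance = 27108.08 + 4922.04 + 402.00 = 32432.12
Import duty = 32432.12 × 16% = 5189.14
Buyer bears (B): 4922.04 + 402.00 + 626.84 + 261.10 + 1194.95 = 7406.93
Landed cost (B) = invoice 27108.08 + 7406.93 + duty 5189.14 = 39704.15
Difference = |40272.09 − 39704.15| = 567.94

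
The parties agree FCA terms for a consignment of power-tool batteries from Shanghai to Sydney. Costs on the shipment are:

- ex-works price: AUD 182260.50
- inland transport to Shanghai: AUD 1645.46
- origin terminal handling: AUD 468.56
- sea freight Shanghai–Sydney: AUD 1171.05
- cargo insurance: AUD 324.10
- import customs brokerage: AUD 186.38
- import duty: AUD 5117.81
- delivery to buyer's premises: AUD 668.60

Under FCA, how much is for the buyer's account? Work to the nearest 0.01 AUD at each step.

Buyer's account: AUD 7936.50

FCA: the seller delivers export-cleared goods to the carrier; the buyer bears costs from that point.
Seller's account: goods 182260.50 + inland to port 1645.46 = 183905.96
Buyer's account: origin terminal 468.56 + freight 1171.05 + insurance 324.10 + brokerage 186.38 + duty 5117.81 + delivery 668.60 = 7936.50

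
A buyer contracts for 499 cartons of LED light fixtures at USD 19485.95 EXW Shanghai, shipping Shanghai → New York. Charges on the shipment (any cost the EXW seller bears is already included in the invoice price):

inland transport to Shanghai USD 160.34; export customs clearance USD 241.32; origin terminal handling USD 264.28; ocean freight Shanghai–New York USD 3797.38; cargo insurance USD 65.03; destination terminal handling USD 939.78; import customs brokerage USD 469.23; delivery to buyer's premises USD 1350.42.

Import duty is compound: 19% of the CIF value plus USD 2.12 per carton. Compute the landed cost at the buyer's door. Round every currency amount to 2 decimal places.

EXW: the seller makes goods available at their premises; the buyer bears all onward costs.
CIF value = EXW price + inland to port + export clearance + origin terminal + freight + insurance = 19485.95 + 160.34 + 241.32 + 264.28 + 3797.38 + 65.03 = 24014.30
Ad valorem component: 24014.30 × 19% = 4562.72
Specific component: 499 × 2.12 = 1057.88
Import duty = 4562.72 + 1057.88 = 5620.60
Buyer bears: inland to port 160.34 + export clearance 241.32 + origin terminal 264.28 + freight 3797.38 + insurance 65.03 + destination terminal 939.78 + brokerage 469.23 + delivery 1350.42 + duty 5620.60 = 12908.38
Landed cost = invoice 19485.95 + 12908.38 = 32394.33

Total landed cost: USD 32394.33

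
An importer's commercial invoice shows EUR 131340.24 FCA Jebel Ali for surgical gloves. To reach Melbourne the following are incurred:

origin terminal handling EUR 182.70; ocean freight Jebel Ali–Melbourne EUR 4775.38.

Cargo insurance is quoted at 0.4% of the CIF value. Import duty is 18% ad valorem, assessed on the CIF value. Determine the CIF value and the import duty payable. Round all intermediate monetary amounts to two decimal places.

CIF value: EUR 136845.70; import duty: EUR 24632.23

Let C be the CIF value. C = FCA price + pre-shipment costs + freight + 0.4% × C
C − 0.4% × C = 131340.24 + 182.70 + 4775.38
0.996 × C = 136298.32
C = 136298.32 / 0.996 = 136845.70
Insurance premium = 0.4% × 136845.70 = 547.38
Import duty = 136845.70 × 18% = 24632.23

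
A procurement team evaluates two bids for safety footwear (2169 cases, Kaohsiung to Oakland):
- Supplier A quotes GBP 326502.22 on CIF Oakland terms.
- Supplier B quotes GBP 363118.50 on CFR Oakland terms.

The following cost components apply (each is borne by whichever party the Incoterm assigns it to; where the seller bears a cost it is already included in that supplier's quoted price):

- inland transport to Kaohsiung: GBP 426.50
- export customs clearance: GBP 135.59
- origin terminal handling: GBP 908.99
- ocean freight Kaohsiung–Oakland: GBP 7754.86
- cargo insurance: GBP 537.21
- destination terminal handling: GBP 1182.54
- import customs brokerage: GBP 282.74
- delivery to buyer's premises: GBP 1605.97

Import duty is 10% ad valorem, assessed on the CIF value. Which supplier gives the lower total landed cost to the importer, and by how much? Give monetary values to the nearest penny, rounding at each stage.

Supplier A is cheaper by GBP 40868.84

Supplier A (CIF):
The CIF price already equals the CIF value: 326502.22
Import duty = 326502.22 × 10% = 32650.22
Buyer bears (A): 1182.54 + 282.74 + 1605.97 = 3071.25
Landed cost (A) = invoice 326502.22 + 3071.25 + duty 32650.22 = 362223.69
Supplier B (CFR):
CIF value = CFR price + insurance = 363118.50 + 537.21 = 363655.71
Import duty = 363655.71 × 10% = 36365.57
Buyer bears (B): 537.21 + 1182.54 + 282.74 + 1605.97 = 3608.46
Landed cost (B) = invoice 363118.50 + 3608.46 + duty 36365.57 = 403092.53
Difference = |362223.69 − 403092.53| = 40868.84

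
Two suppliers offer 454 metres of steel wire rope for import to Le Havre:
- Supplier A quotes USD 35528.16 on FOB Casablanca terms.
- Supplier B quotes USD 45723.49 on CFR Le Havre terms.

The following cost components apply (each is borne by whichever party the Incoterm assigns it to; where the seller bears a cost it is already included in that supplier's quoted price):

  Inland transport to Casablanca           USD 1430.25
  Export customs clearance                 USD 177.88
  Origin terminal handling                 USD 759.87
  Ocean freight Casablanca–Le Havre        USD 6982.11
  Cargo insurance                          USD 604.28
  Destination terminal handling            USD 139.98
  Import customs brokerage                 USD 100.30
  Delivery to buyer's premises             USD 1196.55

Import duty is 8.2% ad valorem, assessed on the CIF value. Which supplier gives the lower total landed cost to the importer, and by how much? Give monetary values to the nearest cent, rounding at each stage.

Supplier A is cheaper by USD 3476.71

Supplier A (FOB):
CIF value = FOB price + freight + insurance = 35528.16 + 6982.11 + 604.28 = 43114.55
Import duty = 43114.55 × 8.2% = 3535.39
Buyer bears (A): 6982.11 + 604.28 + 139.98 + 100.30 + 1196.55 = 9023.22
Landed cost (A) = invoice 35528.16 + 9023.22 + duty 3535.39 = 48086.77
Supplier B (CFR):
CIF value = CFR price + insurance = 45723.49 + 604.28 = 46327.77
Import duty = 46327.77 × 8.2% = 3798.88
Buyer bears (B): 604.28 + 139.98 + 100.30 + 1196.55 = 2041.11
Landed cost (B) = invoice 45723.49 + 2041.11 + duty 3798.88 = 51563.48
Difference = |48086.77 − 51563.48| = 3476.71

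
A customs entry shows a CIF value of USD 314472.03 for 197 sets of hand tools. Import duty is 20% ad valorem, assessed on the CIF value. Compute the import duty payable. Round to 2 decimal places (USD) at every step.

Import duty = 314472.03 × 20% = 62894.41

Import duty: USD 62894.41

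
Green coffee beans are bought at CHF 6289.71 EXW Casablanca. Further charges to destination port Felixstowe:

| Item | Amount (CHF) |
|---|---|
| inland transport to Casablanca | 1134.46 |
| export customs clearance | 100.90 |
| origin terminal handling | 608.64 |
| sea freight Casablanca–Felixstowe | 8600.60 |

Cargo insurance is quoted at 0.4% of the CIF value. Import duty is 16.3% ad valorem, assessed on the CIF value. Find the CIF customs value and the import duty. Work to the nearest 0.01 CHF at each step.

Let C be the CIF value. C = EXW price + pre-shipment costs + freight + 0.4% × C
C − 0.4% × C = 6289.71 + 1134.46 + 100.90 + 608.64 + 8600.60
0.996 × C = 16734.31
C = 16734.31 / 0.996 = 16801.52
Insurance premium = 0.4% × 16801.52 = 67.21
Import duty = 16801.52 × 16.3% = 2738.65

CIF value: CHF 16801.52; import duty: CHF 2738.65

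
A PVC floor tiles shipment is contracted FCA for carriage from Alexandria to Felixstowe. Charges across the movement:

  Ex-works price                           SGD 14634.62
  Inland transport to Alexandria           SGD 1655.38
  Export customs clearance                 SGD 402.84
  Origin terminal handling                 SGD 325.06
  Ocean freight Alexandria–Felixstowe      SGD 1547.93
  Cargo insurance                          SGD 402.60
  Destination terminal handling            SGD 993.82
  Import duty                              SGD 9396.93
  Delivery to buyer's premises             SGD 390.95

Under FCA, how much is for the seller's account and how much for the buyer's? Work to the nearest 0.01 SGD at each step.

Seller: SGD 16692.84; buyer: SGD 13057.29

FCA: the seller delivers export-cleared goods to the carrier; the buyer bears costs from that point.
Seller's account: goods 14634.62 + inland to port 1655.38 + export clearance 402.84 = 16692.84
Buyer's account: origin terminal 325.06 + freight 1547.93 + insurance 402.60 + destination terminal 993.82 + duty 9396.93 + delivery 390.95 = 13057.29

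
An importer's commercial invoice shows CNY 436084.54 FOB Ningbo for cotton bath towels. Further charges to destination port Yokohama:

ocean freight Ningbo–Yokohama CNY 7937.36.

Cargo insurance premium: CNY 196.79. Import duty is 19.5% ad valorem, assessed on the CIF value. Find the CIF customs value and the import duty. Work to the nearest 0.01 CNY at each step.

CIF value: CNY 444218.69; import duty: CNY 86622.64

CIF = FOB price + freight + insurance
CIF = 436084.54 + 7937.36 + 196.79 = 444218.69
Import duty = 444218.69 × 19.5% = 86622.64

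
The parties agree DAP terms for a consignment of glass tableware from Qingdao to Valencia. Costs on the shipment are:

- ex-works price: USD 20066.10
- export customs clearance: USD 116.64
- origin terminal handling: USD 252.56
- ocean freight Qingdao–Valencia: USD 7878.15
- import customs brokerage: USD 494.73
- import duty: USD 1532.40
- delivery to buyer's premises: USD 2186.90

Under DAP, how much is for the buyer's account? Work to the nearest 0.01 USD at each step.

DAP: the seller bears all costs to the named destination except import duty and clearance.
Seller's account: goods 20066.10 + export clearance 116.64 + origin terminal 252.56 + freight 7878.15 + delivery 2186.90 = 30500.35
Buyer's account: brokerage 494.73 + duty 1532.40 = 2027.13

Buyer's account: USD 2027.13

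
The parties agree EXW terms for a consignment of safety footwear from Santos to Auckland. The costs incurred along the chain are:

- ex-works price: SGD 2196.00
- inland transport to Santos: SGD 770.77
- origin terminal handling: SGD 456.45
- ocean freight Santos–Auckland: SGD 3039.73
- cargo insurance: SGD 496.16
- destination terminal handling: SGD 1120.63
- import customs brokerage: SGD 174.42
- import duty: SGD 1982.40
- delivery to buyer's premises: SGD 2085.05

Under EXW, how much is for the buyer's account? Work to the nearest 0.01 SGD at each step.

EXW: the seller makes goods available at their premises; the buyer bears all onward costs.
Seller's account: goods 2196.00 = 2196.00
Buyer's account: inland to port 770.77 + origin terminal 456.45 + freight 3039.73 + insurance 496.16 + destination terminal 1120.63 + brokerage 174.42 + duty 1982.40 + delivery 2085.05 = 10125.61

Buyer's account: SGD 10125.61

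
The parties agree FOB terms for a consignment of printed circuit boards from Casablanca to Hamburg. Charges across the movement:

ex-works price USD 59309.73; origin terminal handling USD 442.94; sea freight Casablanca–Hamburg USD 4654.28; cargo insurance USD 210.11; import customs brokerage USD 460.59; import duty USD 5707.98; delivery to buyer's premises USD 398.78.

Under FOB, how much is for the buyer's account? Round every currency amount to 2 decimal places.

FOB: the seller bears costs until goods are on board at the origin port; the buyer bears freight, insurance and all costs thereafter.
Seller's account: goods 59309.73 + origin terminal 442.94 = 59752.67
Buyer's account: freight 4654.28 + insurance 210.11 + brokerage 460.59 + duty 5707.98 + delivery 398.78 = 11431.74

Buyer's account: USD 11431.74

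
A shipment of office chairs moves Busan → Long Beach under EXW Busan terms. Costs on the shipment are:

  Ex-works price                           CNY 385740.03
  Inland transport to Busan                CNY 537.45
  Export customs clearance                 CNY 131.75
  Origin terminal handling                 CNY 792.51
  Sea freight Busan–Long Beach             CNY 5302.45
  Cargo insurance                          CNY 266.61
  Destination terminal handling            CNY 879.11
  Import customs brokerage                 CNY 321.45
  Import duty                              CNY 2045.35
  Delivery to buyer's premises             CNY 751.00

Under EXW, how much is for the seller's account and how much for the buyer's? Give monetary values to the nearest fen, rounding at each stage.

EXW: the seller makes goods available at their premises; the buyer bears all onward costs.
Seller's account: goods 385740.03 = 385740.03
Buyer's account: inland to port 537.45 + export clearance 131.75 + origin terminal 792.51 + freight 5302.45 + insurance 266.61 + destination terminal 879.11 + brokerage 321.45 + duty 2045.35 + delivery 751.00 = 11027.68

Seller: CNY 385740.03; buyer: CNY 11027.68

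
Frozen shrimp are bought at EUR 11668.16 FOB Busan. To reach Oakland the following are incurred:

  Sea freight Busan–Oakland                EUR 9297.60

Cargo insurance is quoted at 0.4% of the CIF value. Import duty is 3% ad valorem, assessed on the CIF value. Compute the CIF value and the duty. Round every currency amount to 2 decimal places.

CIF value: EUR 21049.96; import duty: EUR 631.50

Let C be the CIF value. C = FOB price + freight + 0.4% × C
C − 0.4% × C = 11668.16 + 9297.60
0.996 × C = 20965.76
C = 20965.76 / 0.996 = 21049.96
Insurance premium = 0.4% × 21049.96 = 84.20
Import duty = 21049.96 × 3% = 631.50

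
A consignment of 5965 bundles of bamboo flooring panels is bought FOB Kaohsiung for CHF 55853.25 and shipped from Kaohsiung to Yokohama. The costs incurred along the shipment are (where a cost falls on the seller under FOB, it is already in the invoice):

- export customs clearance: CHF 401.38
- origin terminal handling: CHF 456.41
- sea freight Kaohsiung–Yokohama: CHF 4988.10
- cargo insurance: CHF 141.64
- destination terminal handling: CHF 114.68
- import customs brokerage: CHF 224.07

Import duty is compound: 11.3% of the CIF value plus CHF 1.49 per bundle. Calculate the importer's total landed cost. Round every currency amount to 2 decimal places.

Total landed cost: CHF 77100.67

FOB: the seller bears costs until goods are on board at the origin port; the buyer bears freight, insurance and all costs thereafter.
Already in the invoice (seller's account under FOB): export clearance, origin terminal — exclude.
CIF value = FOB price + freight + insurance = 55853.25 + 4988.10 + 141.64 = 60982.99
Ad valorem component: 60982.99 × 11.3% = 6891.08
Specific component: 5965 × 1.49 = 8887.85
Import duty = 6891.08 + 8887.85 = 15778.93
Buyer bears: freight 4988.10 + insurance 141.64 + destination terminal 114.68 + brokerage 224.07 + duty 15778.93 = 21247.42
Landed cost = invoice 55853.25 + 21247.42 = 77100.67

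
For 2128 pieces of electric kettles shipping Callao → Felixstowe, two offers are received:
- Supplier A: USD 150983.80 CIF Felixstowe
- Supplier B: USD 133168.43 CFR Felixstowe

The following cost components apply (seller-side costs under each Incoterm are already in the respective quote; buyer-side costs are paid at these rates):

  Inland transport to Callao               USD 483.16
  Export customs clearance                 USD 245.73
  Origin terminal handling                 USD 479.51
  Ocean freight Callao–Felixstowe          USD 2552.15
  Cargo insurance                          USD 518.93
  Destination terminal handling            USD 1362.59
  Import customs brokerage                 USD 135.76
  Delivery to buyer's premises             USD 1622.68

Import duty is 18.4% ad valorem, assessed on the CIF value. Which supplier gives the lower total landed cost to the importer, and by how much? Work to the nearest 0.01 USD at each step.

Supplier B is cheaper by USD 20478.99

Supplier A (CIF):
The CIF price already equals the CIF value: 150983.80
Import duty = 150983.80 × 18.4% = 27781.02
Buyer bears (A): 1362.59 + 135.76 + 1622.68 = 3121.03
Landed cost (A) = invoice 150983.80 + 3121.03 + duty 27781.02 = 181885.85
Supplier B (CFR):
CIF value = CFR price + insurance = 133168.43 + 518.93 = 133687.36
Import duty = 133687.36 × 18.4% = 24598.47
Buyer bears (B): 518.93 + 1362.59 + 135.76 + 1622.68 = 3639.96
Landed cost (B) = invoice 133168.43 + 3639.96 + duty 24598.47 = 161406.86
Difference = |181885.85 − 161406.86| = 20478.99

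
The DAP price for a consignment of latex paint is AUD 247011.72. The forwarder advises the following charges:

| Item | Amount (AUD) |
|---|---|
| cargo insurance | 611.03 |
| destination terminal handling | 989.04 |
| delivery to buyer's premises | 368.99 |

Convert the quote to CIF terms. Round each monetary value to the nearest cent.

Not relevant to the conversion: insurance — on the seller under both DAP and CIF; already in the DAP price and stays in the CIF price.
From DAP to CIF, the seller no longer bears: destination terminal, delivery.
CIF price = 247011.72 − 989.04 − 368.99 = 245653.69

CIF price: AUD 245653.69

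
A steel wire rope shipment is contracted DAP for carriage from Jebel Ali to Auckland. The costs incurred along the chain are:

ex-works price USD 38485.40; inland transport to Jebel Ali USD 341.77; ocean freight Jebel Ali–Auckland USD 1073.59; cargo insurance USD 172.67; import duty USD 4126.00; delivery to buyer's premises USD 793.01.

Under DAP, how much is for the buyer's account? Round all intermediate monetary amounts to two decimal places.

Buyer's account: USD 4126.00

DAP: the seller bears all costs to the named destination except import duty and clearance.
Seller's account: goods 38485.40 + inland to port 341.77 + freight 1073.59 + insurance 172.67 + delivery 793.01 = 40866.44
Buyer's account: duty 4126.00 = 4126.00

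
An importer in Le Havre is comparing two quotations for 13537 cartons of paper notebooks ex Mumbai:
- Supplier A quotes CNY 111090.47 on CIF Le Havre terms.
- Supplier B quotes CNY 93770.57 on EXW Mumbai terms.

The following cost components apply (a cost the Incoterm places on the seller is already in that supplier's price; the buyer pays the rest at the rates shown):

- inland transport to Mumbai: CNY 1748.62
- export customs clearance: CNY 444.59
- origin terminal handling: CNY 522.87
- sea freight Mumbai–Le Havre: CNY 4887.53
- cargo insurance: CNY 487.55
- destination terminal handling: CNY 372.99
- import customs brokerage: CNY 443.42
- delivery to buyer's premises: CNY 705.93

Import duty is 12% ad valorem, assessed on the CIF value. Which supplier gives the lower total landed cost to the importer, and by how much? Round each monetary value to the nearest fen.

Supplier A (CIF):
The CIF price already equals the CIF value: 111090.47
Import duty = 111090.47 × 12% = 13330.86
Buyer bears (A): 372.99 + 443.42 + 705.93 = 1522.34
Landed cost (A) = invoice 111090.47 + 1522.34 + duty 13330.86 = 125943.67
Supplier B (EXW):
CIF value = EXW price + inland to port + export clearance + origin terminal + freight + insurance = 93770.57 + 1748.62 + 444.59 + 522.87 + 4887.53 + 487.55 = 101861.73
Import duty = 101861.73 × 12% = 12223.41
Buyer bears (B): 1748.62 + 444.59 + 522.87 + 4887.53 + 487.55 + 372.99 + 443.42 + 705.93 = 9613.50
Landed cost (B) = invoice 93770.57 + 9613.50 + duty 12223.41 = 115607.48
Difference = |125943.67 − 115607.48| = 10336.19

Supplier B is cheaper by CNY 10336.19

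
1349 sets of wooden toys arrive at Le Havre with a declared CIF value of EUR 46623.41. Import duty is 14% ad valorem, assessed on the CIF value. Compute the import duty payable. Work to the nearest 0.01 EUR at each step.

Import duty = 46623.41 × 14% = 6527.28

Import duty: EUR 6527.28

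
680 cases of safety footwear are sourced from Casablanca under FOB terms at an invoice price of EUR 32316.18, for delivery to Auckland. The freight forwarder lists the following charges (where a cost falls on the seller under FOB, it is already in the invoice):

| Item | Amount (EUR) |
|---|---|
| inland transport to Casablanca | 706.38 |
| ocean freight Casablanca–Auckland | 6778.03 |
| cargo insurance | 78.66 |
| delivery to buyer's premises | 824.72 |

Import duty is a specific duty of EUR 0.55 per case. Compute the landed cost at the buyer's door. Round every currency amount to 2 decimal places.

FOB: the seller bears costs until goods are on board at the origin port; the buyer bears freight, insurance and all costs thereafter.
Already in the invoice (seller's account under FOB): inland to port — exclude.
CIF value = FOB price + freight + insurance = 32316.18 + 6778.03 + 78.66 = 39172.87
Import duty = 680 × 0.55 = 374.00
Buyer bears: freight 6778.03 + insurance 78.66 + delivery 824.72 + duty 374.00 = 8055.41
Landed cost = invoice 32316.18 + 8055.41 = 40371.59

Total landed cost: EUR 40371.59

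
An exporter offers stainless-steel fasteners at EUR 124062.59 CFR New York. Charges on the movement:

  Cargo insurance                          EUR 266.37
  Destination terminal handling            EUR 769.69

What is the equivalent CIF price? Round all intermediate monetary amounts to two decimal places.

CIF price: EUR 124328.96

Not relevant to the conversion: destination terminal — on the buyer under both terms; not part of either seller's price.
From CFR to CIF, the seller additionally bears: insurance.
CIF price = 124062.59 + 266.37 = 124328.96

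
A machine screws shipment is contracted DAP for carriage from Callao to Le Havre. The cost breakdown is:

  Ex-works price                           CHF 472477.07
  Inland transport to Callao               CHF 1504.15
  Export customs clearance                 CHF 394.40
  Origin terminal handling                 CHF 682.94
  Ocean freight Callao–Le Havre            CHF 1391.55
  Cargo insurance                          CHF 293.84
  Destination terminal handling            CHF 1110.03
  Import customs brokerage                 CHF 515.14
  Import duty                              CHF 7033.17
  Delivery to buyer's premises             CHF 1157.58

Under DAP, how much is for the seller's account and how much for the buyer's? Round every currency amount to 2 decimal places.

DAP: the seller bears all costs to the named destination except import duty and clearance.
Seller's account: goods 472477.07 + inland to port 1504.15 + export clearance 394.40 + origin terminal 682.94 + freight 1391.55 + insurance 293.84 + destination terminal 1110.03 + delivery 1157.58 = 479011.56
Buyer's account: brokerage 515.14 + duty 7033.17 = 7548.31

Seller: CHF 479011.56; buyer: CHF 7548.31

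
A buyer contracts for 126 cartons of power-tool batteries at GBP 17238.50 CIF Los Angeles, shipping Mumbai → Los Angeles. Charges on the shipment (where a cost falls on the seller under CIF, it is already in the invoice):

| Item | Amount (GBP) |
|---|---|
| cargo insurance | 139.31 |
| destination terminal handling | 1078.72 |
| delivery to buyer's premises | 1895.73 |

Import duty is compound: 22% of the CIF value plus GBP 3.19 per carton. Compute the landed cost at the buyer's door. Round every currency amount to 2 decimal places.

Total landed cost: GBP 24407.36

CIF: the seller pays costs through ocean freight and marine insurance to the destination port.
Already in the invoice (seller's account under CIF): insurance — exclude.
The CIF price already equals the CIF value: 17238.50
Ad valorem component: 17238.50 × 22% = 3792.47
Specific component: 126 × 3.19 = 401.94
Import duty = 3792.47 + 401.94 = 4194.41
Buyer bears: destination terminal 1078.72 + delivery 1895.73 + duty 4194.41 = 7168.86
Landed cost = invoice 17238.50 + 7168.86 = 24407.36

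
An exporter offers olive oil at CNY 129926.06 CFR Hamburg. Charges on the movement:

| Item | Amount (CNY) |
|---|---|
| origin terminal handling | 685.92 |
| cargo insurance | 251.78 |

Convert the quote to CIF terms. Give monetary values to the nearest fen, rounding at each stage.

CIF price: CNY 130177.84

Not relevant to the conversion: origin terminal — on the seller under both CFR and CIF; already in the CFR price and stays in the CIF price.
From CFR to CIF, the seller additionally bears: insurance.
CIF price = 129926.06 + 251.78 = 130177.84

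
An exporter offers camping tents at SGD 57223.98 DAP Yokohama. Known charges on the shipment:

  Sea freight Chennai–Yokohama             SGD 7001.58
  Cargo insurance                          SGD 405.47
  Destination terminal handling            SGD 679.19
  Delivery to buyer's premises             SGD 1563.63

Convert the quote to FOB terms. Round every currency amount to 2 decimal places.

From DAP to FOB, the seller no longer bears: freight, insurance, destination terminal, delivery.
FOB price = 57223.98 − 7001.58 − 405.47 − 679.19 − 1563.63 = 47574.11

FOB price: SGD 47574.11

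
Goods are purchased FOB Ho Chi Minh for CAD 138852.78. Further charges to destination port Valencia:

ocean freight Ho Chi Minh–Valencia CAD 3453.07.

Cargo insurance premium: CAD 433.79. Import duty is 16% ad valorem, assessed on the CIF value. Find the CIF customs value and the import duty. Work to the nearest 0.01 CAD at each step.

CIF = FOB price + freight + insurance
CIF = 138852.78 + 3453.07 + 433.79 = 142739.64
Import duty = 142739.64 × 16% = 22838.34

CIF value: CAD 142739.64; import duty: CAD 22838.34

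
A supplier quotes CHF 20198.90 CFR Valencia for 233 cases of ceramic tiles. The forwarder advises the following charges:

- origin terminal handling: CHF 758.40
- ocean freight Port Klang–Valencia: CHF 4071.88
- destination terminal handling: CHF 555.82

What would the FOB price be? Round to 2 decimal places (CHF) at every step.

Not relevant to the conversion: origin terminal — on the seller under both CFR and FOB; already in the CFR price and stays in the FOB price. destination terminal — on the buyer under both terms; not part of either seller's price.
From CFR to FOB, the seller no longer bears: freight.
FOB price = 20198.90 − 4071.88 = 16127.02

FOB price: CHF 16127.02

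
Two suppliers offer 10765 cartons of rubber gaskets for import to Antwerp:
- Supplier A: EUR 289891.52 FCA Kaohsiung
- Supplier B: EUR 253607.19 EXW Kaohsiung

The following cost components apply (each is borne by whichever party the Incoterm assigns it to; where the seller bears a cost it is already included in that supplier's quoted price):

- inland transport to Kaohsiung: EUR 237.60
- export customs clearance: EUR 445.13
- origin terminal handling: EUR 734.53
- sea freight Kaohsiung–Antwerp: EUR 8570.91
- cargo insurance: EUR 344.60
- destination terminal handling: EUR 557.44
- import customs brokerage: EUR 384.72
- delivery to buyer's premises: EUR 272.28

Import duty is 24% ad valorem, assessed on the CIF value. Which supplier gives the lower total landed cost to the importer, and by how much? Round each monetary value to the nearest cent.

Supplier A (FCA):
CIF value = FCA price + origin terminal + freight + insurance = 289891.52 + 734.53 + 8570.91 + 344.60 = 299541.56
Import duty = 299541.56 × 24% = 71889.97
Buyer bears (A): 734.53 + 8570.91 + 344.60 + 557.44 + 384.72 + 272.28 = 10864.48
Landed cost (A) = invoice 289891.52 + 10864.48 + duty 71889.97 = 372645.97
Supplier B (EXW):
CIF value = EXW price + inland to port + export clearance + origin terminal + freight + insurance = 253607.19 + 237.60 + 445.13 + 734.53 + 8570.91 + 344.60 = 263939.96
Import duty = 263939.96 × 24% = 63345.59
Buyer bears (B): 237.60 + 445.13 + 734.53 + 8570.91 + 344.60 + 557.44 + 384.72 + 272.28 = 11547.21
Landed cost (B) = invoice 253607.19 + 11547.21 + duty 63345.59 = 328499.99
Difference = |372645.97 − 328499.99| = 44145.98

Supplier B is cheaper by EUR 44145.98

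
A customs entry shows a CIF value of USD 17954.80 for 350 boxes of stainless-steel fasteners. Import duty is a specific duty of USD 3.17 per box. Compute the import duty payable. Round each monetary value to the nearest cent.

Import duty = 350 × 3.17 = 1109.50

Import duty: USD 1109.50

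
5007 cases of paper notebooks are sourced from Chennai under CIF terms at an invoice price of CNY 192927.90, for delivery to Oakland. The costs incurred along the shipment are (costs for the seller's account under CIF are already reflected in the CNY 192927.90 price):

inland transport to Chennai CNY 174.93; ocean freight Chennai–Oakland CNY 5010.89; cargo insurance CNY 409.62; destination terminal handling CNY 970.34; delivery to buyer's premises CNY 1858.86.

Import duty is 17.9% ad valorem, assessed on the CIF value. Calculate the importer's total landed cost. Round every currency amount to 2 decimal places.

Total landed cost: CNY 230291.19

CIF: the seller pays costs through ocean freight and marine insurance to the destination port.
Already in the invoice (seller's account under CIF): inland to port, freight, insurance — exclude.
The CIF price already equals the CIF value: 192927.90
Import duty = 192927.90 × 17.9% = 34534.09
Buyer bears: destination terminal 970.34 + delivery 1858.86 + duty 34534.09 = 37363.29
Landed cost = invoice 192927.90 + 37363.29 = 230291.19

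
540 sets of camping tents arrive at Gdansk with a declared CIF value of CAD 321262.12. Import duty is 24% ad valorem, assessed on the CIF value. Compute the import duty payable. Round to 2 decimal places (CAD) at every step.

Import duty: CAD 77102.91

Import duty = 321262.12 × 24% = 77102.91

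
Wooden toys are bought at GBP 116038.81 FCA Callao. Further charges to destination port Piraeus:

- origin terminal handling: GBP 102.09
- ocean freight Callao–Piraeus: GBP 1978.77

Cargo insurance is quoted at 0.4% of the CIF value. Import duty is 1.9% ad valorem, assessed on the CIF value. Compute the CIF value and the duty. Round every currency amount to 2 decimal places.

Let C be the CIF value. C = FCA price + pre-shipment costs + freight + 0.4% × C
C − 0.4% × C = 116038.81 + 102.09 + 1978.77
0.996 × C = 118119.67
C = 118119.67 / 0.996 = 118594.05
Insurance premium = 0.4% × 118594.05 = 474.38
Import duty = 118594.05 × 1.9% = 2253.29

CIF value: GBP 118594.05; import duty: GBP 2253.29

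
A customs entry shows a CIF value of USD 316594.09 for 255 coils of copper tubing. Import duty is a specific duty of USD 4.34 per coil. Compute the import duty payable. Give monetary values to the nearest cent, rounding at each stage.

Import duty = 255 × 4.34 = 1106.70

Import duty: USD 1106.70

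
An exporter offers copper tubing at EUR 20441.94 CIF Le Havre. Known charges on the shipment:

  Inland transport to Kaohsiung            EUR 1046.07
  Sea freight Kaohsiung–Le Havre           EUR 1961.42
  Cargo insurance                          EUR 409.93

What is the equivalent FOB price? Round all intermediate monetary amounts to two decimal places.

FOB price: EUR 18070.59

Not relevant to the conversion: inland to port — on the seller under both CIF and FOB; already in the CIF price and stays in the FOB price.
From CIF to FOB, the seller no longer bears: freight, insurance.
FOB price = 20441.94 − 1961.42 − 409.93 = 18070.59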